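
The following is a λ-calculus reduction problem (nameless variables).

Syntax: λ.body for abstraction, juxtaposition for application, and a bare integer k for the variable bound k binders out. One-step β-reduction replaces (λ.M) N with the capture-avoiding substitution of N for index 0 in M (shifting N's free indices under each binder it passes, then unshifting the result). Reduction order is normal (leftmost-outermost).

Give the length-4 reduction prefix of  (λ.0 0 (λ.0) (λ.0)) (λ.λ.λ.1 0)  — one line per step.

  start: (λ.0 0 (λ.0) (λ.0)) (λ.λ.λ.1 0)
  →1  (λ.λ.λ.1 0) (λ.λ.λ.1 0) (λ.0) (λ.0)
  →2  (λ.λ.1 0) (λ.0) (λ.0)
  →3  (λ.(λ.0) 0) (λ.0)
  →4  (λ.0) (λ.0)

Answer: after 4 steps: (λ.0) (λ.0)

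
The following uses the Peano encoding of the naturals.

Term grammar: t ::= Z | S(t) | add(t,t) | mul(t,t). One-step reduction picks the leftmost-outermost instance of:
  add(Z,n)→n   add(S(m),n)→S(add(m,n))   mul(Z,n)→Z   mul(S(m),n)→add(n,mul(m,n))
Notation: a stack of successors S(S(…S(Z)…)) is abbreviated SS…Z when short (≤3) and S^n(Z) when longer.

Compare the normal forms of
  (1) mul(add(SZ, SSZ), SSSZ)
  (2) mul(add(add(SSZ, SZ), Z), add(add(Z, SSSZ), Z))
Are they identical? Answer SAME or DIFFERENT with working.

Answer: SAME — A ⇓ S^9(Z), B ⇓ S^9(Z)

Reduction:
Term A:
  start: mul(add(SZ, SSZ), SSSZ)
  →1  mul(S(add(Z, SSZ)), SSSZ)
  →2  add(SSSZ, mul(add(Z, SSZ), SSSZ))
  →3  S(add(SSZ, mul(add(Z, SSZ), SSSZ)))
  →4  S(S(add(SZ, mul(add(Z, SSZ), SSSZ))))
  →5  S(S(S(add(Z, mul(add(Z, SSZ), SSSZ)))))
  →6  S(S(S(mul(add(Z, SSZ), SSSZ))))
  →7  S(S(S(mul(SSZ, SSSZ))))
  →8  S(S(S(add(SSSZ, mul(SZ, SSSZ)))))
  →9  S(S(S(S(add(SSZ, mul(SZ, SSSZ))))))
  →10  S(S(S(S(S(add(SZ, mul(SZ, SSSZ)))))))
  →11  S(S(S(S(S(S(add(Z, mul(SZ, SSSZ))))))))
  →12  S(S(S(S(S(S(mul(SZ, SSSZ)))))))
  →13  S(S(S(S(S(S(add(SSSZ, mul(Z, SSSZ))))))))
  →14  S(S(S(S(S(S(S(add(SSZ, mul(Z, SSSZ)))))))))
  →15  S(S(S(S(S(S(S(S(add(SZ, mul(Z, SSSZ))))))))))
  →16  S(S(S(S(S(S(S(S(S(add(Z, mul(Z, SSSZ)))))))))))
  →17  S(S(S(S(S(S(S(S(S(mul(Z, SSSZ))))))))))
  →18  S^9(Z)

Term B:
  start: mul(add(add(SSZ, SZ), Z), add(add(Z, SSSZ), Z))
  →1  mul(add(S(add(SZ, SZ)), Z), add(add(Z, SSSZ), Z))
  →2  mul(S(add(add(SZ, SZ), Z)), add(add(Z, SSSZ), Z))
  →3  add(add(add(Z, SSSZ), Z), mul(add(add(SZ, SZ), Z), add(add(Z, SSSZ), Z)))
  →4  add(add(SSSZ, Z), mul(add(add(SZ, SZ), Z), add(add(Z, SSSZ), Z)))
  →5  add(S(add(SSZ, Z)), mul(add(add(SZ, SZ), Z), add(add(Z, SSSZ), Z)))
  →6  S(add(add(SSZ, Z), mul(add(add(SZ, SZ), Z), add(add(Z, SSSZ), Z))))
  →7  S(add(S(add(SZ, Z)), mul(add(add(SZ, SZ), Z), add(add(Z, SSSZ), Z))))
  →8  S(S(add(add(SZ, Z), mul(add(add(SZ, SZ), Z), add(add(Z, SSSZ), Z)))))
  →9  S(S(add(S(add(Z, Z)), mul(add(add(SZ, SZ), Z), add(add(Z, SSSZ), Z)))))
  →10  S(S(S(add(add(Z, Z), mul(add(add(SZ, SZ), Z), add(add(Z, SSSZ), Z))))))
  →11  S(S(S(add(Z, mul(add(add(SZ, SZ), Z), add(add(Z, SSSZ), Z))))))
  →12  S(S(S(mul(add(add(SZ, SZ), Z), add(add(Z, SSSZ), Z)))))
  →13  S(S(S(mul(add(S(add(Z, SZ)), Z), add(add(Z, SSSZ), Z)))))
  →14  S(S(S(mul(S(add(add(Z, SZ), Z)), add(add(Z, SSSZ), Z)))))
  →15  S(S(S(add(add(add(Z, SSSZ), Z), mul(add(add(Z, SZ), Z), add(add(Z, SSSZ), Z))))))
  →16  S(S(S(add(add(SSSZ, Z), mul(add(add(Z, SZ), Z), add(add(Z, SSSZ), Z))))))
  →17  S(S(S(add(S(add(SSZ, Z)), mul(add(add(Z, SZ), Z), add(add(Z, SSSZ), Z))))))
  →18  S(S(S(S(add(add(SSZ, Z), mul(add(add(Z, SZ), Z), add(add(Z, SSSZ), Z)))))))
  →19  S(S(S(S(add(S(add(SZ, Z)), mul(add(add(Z, SZ), Z), add(add(Z, SSSZ), Z)))))))
  →20  S(S(S(S(S(add(add(SZ, Z), mul(add(add(Z, SZ), Z), add(add(Z, SSSZ), Z))))))))
  →21  S(S(S(S(S(add(S(add(Z, Z)), mul(add(add(Z, SZ), Z), add(add(Z, SSSZ), Z))))))))
  →22  S(S(S(S(S(S(add(add(Z, Z), mul(add(add(Z, SZ), Z), add(add(Z, SSSZ), Z)))))))))
  →23  S(S(S(S(S(S(add(Z, mul(add(add(Z, SZ), Z), add(add(Z, SSSZ), Z)))))))))
  →24  S(S(S(S(S(S(mul(add(add(Z, SZ), Z), add(add(Z, SSSZ), Z))))))))
  →25  S(S(S(S(S(S(mul(add(SZ, Z), add(add(Z, SSSZ), Z))))))))
  →26  S(S(S(S(S(S(mul(S(add(Z, Z)), add(add(Z, SSSZ), Z))))))))
  →27  S(S(S(S(S(S(add(add(add(Z, SSSZ), Z), mul(add(Z, Z), add(add(Z, SSSZ), Z)))))))))
  →28  S(S(S(S(S(S(add(add(SSSZ, Z), mul(add(Z, Z), add(add(Z, SSSZ), Z)))))))))
  →29  S(S(S(S(S(S(add(S(add(SSZ, Z)), mul(add(Z, Z), add(add(Z, SSSZ), Z)))))))))
  →30  S(S(S(S(S(S(S(add(add(SSZ, Z), mul(add(Z, Z), add(add(Z, SSSZ), Z))))))))))
  →31  S(S(S(S(S(S(S(add(S(add(SZ, Z)), mul(add(Z, Z), add(add(Z, SSSZ), Z))))))))))
  →32  S(S(S(S(S(S(S(S(add(add(SZ, Z), mul(add(Z, Z), add(add(Z, SSSZ), Z)))))))))))
  →33  S(S(S(S(S(S(S(S(add(S(add(Z, Z)), mul(add(Z, Z), add(add(Z, SSSZ), Z)))))))))))
  →34  S(S(S(S(S(S(S(S(S(add(add(Z, Z), mul(add(Z, Z), add(add(Z, SSSZ), Z))))))))))))
  →35  S(S(S(S(S(S(S(S(S(add(Z, mul(add(Z, Z), add(add(Z, SSSZ), Z))))))))))))
  →36  S(S(S(S(S(S(S(S(S(mul(add(Z, Z), add(add(Z, SSSZ), Z)))))))))))
  →37  S(S(S(S(S(S(S(S(S(mul(Z, add(add(Z, SSSZ), Z)))))))))))
  →38  S^9(Z)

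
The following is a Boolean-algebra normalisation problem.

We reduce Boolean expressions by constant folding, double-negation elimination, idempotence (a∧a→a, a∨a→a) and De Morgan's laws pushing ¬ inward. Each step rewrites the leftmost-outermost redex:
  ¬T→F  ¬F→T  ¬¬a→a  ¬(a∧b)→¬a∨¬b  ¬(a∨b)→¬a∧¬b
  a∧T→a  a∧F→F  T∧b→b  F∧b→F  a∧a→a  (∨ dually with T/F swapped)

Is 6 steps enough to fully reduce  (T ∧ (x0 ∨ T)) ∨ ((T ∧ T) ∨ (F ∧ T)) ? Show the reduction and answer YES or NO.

  start: (T ∧ (x0 ∨ T)) ∨ ((T ∧ T) ∨ (F ∧ T))
  →1  (x0 ∨ T) ∨ ((T ∧ T) ∨ (F ∧ T))
  →2  T ∨ ((T ∧ T) ∨ (F ∧ T))
  →3  T

Answer: YES — reaches normal form T in 3 ≤ 6 steps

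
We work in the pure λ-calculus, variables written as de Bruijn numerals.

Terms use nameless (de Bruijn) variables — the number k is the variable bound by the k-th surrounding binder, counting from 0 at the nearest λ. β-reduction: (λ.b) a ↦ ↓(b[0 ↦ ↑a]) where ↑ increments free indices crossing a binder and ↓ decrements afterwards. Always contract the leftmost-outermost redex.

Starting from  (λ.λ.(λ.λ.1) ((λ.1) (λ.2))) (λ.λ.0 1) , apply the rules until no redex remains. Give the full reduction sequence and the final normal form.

  start: (λ.λ.(λ.λ.1) ((λ.1) (λ.2))) (λ.λ.0 1)
  step 1: λ.(λ.λ.1) ((λ.1) (λ.λ.λ.0 1))
  step 2: λ.λ.(λ.2) (λ.λ.λ.0 1)
  step 3: λ.λ.1

Answer: normal form = λ.λ.1  (in 3 steps)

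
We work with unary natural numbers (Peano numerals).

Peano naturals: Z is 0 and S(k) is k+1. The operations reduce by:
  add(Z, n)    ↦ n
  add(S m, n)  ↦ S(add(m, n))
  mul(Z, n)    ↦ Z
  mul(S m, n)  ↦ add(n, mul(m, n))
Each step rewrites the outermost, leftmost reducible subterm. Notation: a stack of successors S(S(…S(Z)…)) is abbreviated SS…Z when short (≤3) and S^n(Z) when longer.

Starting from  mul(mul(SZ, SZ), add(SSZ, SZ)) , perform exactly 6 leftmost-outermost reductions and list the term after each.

Answer: after 6 steps: S(add(S(add(Z, SZ)), mul(add(Z, mul(Z, SZ)), add(SSZ, SZ))))

Reduction:
  start: mul(mul(SZ, SZ), add(SSZ, SZ))
  →1  mul(add(SZ, mul(Z, SZ)), add(SSZ, SZ))
  →2  mul(S(add(Z, mul(Z, SZ))), add(SSZ, SZ))
  →3  add(add(SSZ, SZ), mul(add(Z, mul(Z, SZ)), add(SSZ, SZ)))
  →4  add(S(add(SZ, SZ)), mul(add(Z, mul(Z, SZ)), add(SSZ, SZ)))
  →5  S(add(add(SZ, SZ), mul(add(Z, mul(Z, SZ)), add(SSZ, SZ))))
  →6  S(add(S(add(Z, SZ)), mul(add(Z, mul(Z, SZ)), add(SSZ, SZ))))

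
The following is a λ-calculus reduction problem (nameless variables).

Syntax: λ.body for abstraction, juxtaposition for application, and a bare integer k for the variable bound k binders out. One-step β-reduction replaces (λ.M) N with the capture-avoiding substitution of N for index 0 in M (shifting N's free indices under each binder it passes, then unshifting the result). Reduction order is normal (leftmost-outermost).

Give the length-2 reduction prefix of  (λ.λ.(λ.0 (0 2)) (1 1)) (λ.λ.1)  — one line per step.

  start: (λ.λ.(λ.0 (0 2)) (1 1)) (λ.λ.1)
  [1] λ.(λ.0 (0 (λ.λ.1))) ((λ.λ.1) (λ.λ.1))
  [2] λ.(λ.λ.1) (λ.λ.1) ((λ.λ.1) (λ.λ.1) (λ.λ.1))

Answer: after 2 steps: λ.(λ.λ.1) (λ.λ.1) ((λ.λ.1) (λ.λ.1) (λ.λ.1))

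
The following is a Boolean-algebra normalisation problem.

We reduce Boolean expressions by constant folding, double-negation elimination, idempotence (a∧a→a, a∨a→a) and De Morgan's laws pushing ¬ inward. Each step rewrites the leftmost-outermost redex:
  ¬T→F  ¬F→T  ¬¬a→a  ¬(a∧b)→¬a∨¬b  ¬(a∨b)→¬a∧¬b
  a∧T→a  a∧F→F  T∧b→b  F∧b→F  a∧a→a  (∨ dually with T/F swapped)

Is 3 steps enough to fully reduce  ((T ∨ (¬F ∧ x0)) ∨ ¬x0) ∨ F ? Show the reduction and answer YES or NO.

Answer: YES — reaches normal form T in 3 ≤ 3 steps

Working:
  start: ((T ∨ (¬F ∧ x0)) ∨ ¬x0) ∨ F
  →1  (T ∨ (¬F ∧ x0)) ∨ ¬x0
  →2  T ∨ ¬x0
  →3  T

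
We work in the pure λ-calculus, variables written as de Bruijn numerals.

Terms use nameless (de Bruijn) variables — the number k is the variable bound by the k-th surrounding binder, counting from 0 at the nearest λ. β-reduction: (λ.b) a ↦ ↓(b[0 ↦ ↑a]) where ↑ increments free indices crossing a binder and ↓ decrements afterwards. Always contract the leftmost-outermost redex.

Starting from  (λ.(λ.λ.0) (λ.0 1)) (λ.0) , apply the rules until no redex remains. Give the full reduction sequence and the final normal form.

  start: (λ.(λ.λ.0) (λ.0 1)) (λ.0)
  [1] (λ.λ.0) (λ.0 (λ.0))
  [2] λ.0

Answer: normal form = λ.0  (in 2 steps)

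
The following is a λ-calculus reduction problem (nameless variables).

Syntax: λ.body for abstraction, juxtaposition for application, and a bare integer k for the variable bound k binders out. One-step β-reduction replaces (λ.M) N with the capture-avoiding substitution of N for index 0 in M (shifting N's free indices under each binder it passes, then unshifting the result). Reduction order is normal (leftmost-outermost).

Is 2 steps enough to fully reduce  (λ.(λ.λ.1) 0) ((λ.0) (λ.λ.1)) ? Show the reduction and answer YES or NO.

Answer: NO — after 2 steps the term is λ.(λ.0) (λ.λ.1), not yet normal

Working:
  start: (λ.(λ.λ.1) 0) ((λ.0) (λ.λ.1))
  [1] (λ.λ.1) ((λ.0) (λ.λ.1))
  [2] λ.(λ.0) (λ.λ.1)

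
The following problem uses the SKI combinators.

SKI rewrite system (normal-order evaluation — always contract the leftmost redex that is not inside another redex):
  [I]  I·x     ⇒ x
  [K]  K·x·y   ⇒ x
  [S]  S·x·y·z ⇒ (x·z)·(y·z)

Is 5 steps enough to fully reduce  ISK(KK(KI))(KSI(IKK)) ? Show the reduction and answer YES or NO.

  start: ISK(KK(KI))(KSI(IKK))
  [1] SK(KK(KI))(KSI(IKK))
  [2] K(KSI(IKK))(KK(KI)(KSI(IKK)))
  [3] KSI(IKK)
  [4] S(IKK)
  [5] S(KK)

Answer: YES — reaches normal form S(KK) in 5 ≤ 5 steps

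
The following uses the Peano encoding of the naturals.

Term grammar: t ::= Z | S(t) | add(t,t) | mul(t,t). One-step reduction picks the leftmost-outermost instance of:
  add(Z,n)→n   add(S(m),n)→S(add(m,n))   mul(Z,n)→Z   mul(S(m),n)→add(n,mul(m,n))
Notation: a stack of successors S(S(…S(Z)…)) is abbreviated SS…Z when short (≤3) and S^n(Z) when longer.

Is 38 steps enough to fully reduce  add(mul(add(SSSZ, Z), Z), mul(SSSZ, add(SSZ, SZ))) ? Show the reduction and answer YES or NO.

Answer: YES — reaches normal form S^9(Z) in 37 ≤ 38 steps

Working:
  start: add(mul(add(SSSZ, Z), Z), mul(SSSZ, add(SSZ, SZ)))
  →1  add(mul(S(add(SSZ, Z)), Z), mul(SSSZ, add(SSZ, SZ)))
  →2  add(add(Z, mul(add(SSZ, Z), Z)), mul(SSSZ, add(SSZ, SZ)))
  →3  add(mul(add(SSZ, Z), Z), mul(SSSZ, add(SSZ, SZ)))
  →4  add(mul(S(add(SZ, Z)), Z), mul(SSSZ, add(SSZ, SZ)))
  →5  add(add(Z, mul(add(SZ, Z), Z)), mul(SSSZ, add(SSZ, SZ)))
  →6  add(mul(add(SZ, Z), Z), mul(SSSZ, add(SSZ, SZ)))
  →7  add(mul(S(add(Z, Z)), Z), mul(SSSZ, add(SSZ, SZ)))
  →8  add(add(Z, mul(add(Z, Z), Z)), mul(SSSZ, add(SSZ, SZ)))
  →9  add(mul(add(Z, Z), Z), mul(SSSZ, add(SSZ, SZ)))
  →10  add(mul(Z, Z), mul(SSSZ, add(SSZ, SZ)))
  →11  add(Z, mul(SSSZ, add(SSZ, SZ)))
  →12  mul(SSSZ, add(SSZ, SZ))
  →13  add(add(SSZ, SZ), mul(SSZ, add(SSZ, SZ)))
  →14  add(S(add(SZ, SZ)), mul(SSZ, add(SSZ, SZ)))
  →15  S(add(add(SZ, SZ), mul(SSZ, add(SSZ, SZ))))
  →16  S(add(S(add(Z, SZ)), mul(SSZ, add(SSZ, SZ))))
  →17  S(S(add(add(Z, SZ), mul(SSZ, add(SSZ, SZ)))))
  →18  S(S(add(SZ, mul(SSZ, add(SSZ, SZ)))))
  →19  S(S(S(add(Z, mul(SSZ, add(SSZ, SZ))))))
  →20  S(S(S(mul(SSZ, add(SSZ, SZ)))))
  →21  S(S(S(add(add(SSZ, SZ), mul(SZ, add(SSZ, SZ))))))
  →22  S(S(S(add(S(add(SZ, SZ)), mul(SZ, add(SSZ, SZ))))))
  →23  S(S(S(S(add(add(SZ, SZ), mul(SZ, add(SSZ, SZ)))))))
  →24  S(S(S(S(add(S(add(Z, SZ)), mul(SZ, add(SSZ, SZ)))))))
  →25  S(S(S(S(S(add(add(Z, SZ), mul(SZ, add(SSZ, SZ))))))))
  →26  S(S(S(S(S(add(SZ, mul(SZ, add(SSZ, SZ))))))))
  →27  S(S(S(S(S(S(add(Z, mul(SZ, add(SSZ, SZ)))))))))
  →28  S(S(S(S(S(S(mul(SZ, add(SSZ, SZ))))))))
  →29  S(S(S(S(S(S(add(add(SSZ, SZ), mul(Z, add(SSZ, SZ)))))))))
  →30  S(S(S(S(S(S(add(S(add(SZ, SZ)), mul(Z, add(SSZ, SZ)))))))))
  →31  S(S(S(S(S(S(S(add(add(SZ, SZ), mul(Z, add(SSZ, SZ))))))))))
  →32  S(S(S(S(S(S(S(add(S(add(Z, SZ)), mul(Z, add(SSZ, SZ))))))))))
  →33  S(S(S(S(S(S(S(S(add(add(Z, SZ), mul(Z, add(SSZ, SZ)))))))))))
  →34  S(S(S(S(S(S(S(S(add(SZ, mul(Z, add(SSZ, SZ)))))))))))
  →35  S(S(S(S(S(S(S(S(S(add(Z, mul(Z, add(SSZ, SZ))))))))))))
  →36  S(S(S(S(S(S(S(S(S(mul(Z, add(SSZ, SZ)))))))))))
  →37  S^9(Z)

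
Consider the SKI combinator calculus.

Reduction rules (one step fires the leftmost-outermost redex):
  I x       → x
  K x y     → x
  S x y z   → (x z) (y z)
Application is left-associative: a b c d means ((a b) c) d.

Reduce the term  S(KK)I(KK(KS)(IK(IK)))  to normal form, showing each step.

  start: S(KK)I(KK(KS)(IK(IK)))
  →1  KK(KK(KS)(IK(IK)))(I(KK(KS)(IK(IK))))
  →2  K(I(KK(KS)(IK(IK))))
  →3  K(KK(KS)(IK(IK)))
  →4  K(K(IK(IK)))
  →5  K(K(K(IK)))
  →6  K(K(KK))

Answer: normal form = K(K(KK))  (in 6 steps)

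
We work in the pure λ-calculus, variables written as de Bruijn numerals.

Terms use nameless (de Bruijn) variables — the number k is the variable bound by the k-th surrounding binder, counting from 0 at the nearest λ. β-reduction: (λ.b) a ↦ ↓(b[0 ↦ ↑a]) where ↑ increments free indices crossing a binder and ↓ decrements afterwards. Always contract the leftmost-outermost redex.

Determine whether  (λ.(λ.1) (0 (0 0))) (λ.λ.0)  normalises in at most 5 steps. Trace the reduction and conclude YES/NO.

Answer: YES — reaches normal form λ.λ.0 in 2 ≤ 5 steps

Working:
  start: (λ.(λ.1) (0 (0 0))) (λ.λ.0)
  step 1: (λ.λ.λ.0) ((λ.λ.0) ((λ.λ.0) (λ.λ.0)))
  step 2: λ.λ.0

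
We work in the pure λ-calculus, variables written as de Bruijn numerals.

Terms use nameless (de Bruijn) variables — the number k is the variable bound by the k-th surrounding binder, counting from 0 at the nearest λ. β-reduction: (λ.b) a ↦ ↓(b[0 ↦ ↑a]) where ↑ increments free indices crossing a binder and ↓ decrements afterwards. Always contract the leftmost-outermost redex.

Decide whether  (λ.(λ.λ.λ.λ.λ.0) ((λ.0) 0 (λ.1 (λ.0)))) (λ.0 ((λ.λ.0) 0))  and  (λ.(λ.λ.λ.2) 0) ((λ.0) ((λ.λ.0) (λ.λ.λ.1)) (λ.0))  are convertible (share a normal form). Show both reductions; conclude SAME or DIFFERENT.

Answer: DIFFERENT — A ⇓ λ.λ.λ.λ.0, B ⇓ λ.λ.λ.0

Reduction:
Term A:
  start: (λ.(λ.λ.λ.λ.λ.0) ((λ.0) 0 (λ.1 (λ.0)))) (λ.0 ((λ.λ.0) 0))
  [1] (λ.λ.λ.λ.λ.0) ((λ.0) (λ.0 ((λ.λ.0) 0)) (λ.(λ.0 ((λ.λ.0) 0)) (λ.0)))
  [2] λ.λ.λ.λ.0

Term B:
  start: (λ.(λ.λ.λ.2) 0) ((λ.0) ((λ.λ.0) (λ.λ.λ.1)) (λ.0))
  [1] (λ.λ.λ.2) ((λ.0) ((λ.λ.0) (λ.λ.λ.1)) (λ.0))
  [2] λ.λ.(λ.0) ((λ.λ.0) (λ.λ.λ.1)) (λ.0)
  [3] λ.λ.(λ.λ.0) (λ.λ.λ.1) (λ.0)
  [4] λ.λ.(λ.0) (λ.0)
  [5] λ.λ.λ.0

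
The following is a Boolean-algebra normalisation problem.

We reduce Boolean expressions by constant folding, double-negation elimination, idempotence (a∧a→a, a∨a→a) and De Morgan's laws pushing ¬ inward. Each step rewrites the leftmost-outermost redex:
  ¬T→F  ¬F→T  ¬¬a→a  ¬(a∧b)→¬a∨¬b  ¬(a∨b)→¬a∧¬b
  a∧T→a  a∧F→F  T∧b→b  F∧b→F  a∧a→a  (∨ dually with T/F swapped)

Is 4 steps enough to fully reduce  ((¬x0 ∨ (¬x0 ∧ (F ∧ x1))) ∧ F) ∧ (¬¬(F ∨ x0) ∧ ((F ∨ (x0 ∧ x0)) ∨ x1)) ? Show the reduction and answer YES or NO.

Answer: YES — reaches normal form F in 2 ≤ 4 steps

Working:
  start: ((¬x0 ∨ (¬x0 ∧ (F ∧ x1))) ∧ F) ∧ (¬¬(F ∨ x0) ∧ ((F ∨ (x0 ∧ x0)) ∨ x1))
  →1  F ∧ (¬¬(F ∨ x0) ∧ ((F ∨ (x0 ∧ x0)) ∨ x1))
  →2  F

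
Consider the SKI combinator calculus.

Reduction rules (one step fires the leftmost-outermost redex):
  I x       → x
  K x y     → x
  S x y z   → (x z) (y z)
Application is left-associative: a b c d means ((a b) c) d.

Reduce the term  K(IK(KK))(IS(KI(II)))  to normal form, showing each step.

  start: K(IK(KK))(IS(KI(II)))
  [1] IK(KK)
  [2] K(KK)

Answer: normal form = K(KK)  (in 2 steps)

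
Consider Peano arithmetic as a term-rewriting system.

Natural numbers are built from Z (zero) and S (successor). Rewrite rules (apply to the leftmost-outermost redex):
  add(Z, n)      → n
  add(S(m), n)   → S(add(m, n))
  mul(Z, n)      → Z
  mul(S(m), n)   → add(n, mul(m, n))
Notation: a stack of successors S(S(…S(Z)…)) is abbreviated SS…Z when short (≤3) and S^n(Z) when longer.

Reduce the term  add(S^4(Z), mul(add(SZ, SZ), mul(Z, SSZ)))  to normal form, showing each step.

  start: add(S^4(Z), mul(add(SZ, SZ), mul(Z, SSZ)))
  →1  S(add(SSSZ, mul(add(SZ, SZ), mul(Z, SSZ))))
  →2  S(S(add(SSZ, mul(add(SZ, SZ), mul(Z, SSZ)))))
  →3  S(S(S(add(SZ, mul(add(SZ, SZ), mul(Z, SSZ))))))
  →4  S(S(S(S(add(Z, mul(add(SZ, SZ), mul(Z, SSZ)))))))
  →5  S(S(S(S(mul(add(SZ, SZ), mul(Z, SSZ))))))
  →6  S(S(S(S(mul(S(add(Z, SZ)), mul(Z, SSZ))))))
  →7  S(S(S(S(add(mul(Z, SSZ), mul(add(Z, SZ), mul(Z, SSZ)))))))
  →8  S(S(S(S(add(Z, mul(add(Z, SZ), mul(Z, SSZ)))))))
  →9  S(S(S(S(mul(add(Z, SZ), mul(Z, SSZ))))))
  →10  S(S(S(S(mul(SZ, mul(Z, SSZ))))))
  →11  S(S(S(S(add(mul(Z, SSZ), mul(Z, mul(Z, SSZ)))))))
  →12  S(S(S(S(add(Z, mul(Z, mul(Z, SSZ)))))))
  →13  S(S(S(S(mul(Z, mul(Z, SSZ))))))
  →14  S^4(Z)

Answer: normal form = S^4(Z)  (in 14 steps)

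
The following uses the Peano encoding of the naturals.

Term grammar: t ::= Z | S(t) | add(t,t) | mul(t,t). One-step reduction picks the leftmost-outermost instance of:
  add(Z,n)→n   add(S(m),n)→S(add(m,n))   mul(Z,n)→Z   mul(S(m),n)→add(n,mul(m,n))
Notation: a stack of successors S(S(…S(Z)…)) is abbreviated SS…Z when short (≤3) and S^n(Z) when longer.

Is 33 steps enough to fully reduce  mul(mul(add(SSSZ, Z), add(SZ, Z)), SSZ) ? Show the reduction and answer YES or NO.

  start: mul(mul(add(SSSZ, Z), add(SZ, Z)), SSZ)
  [1] mul(mul(S(add(SSZ, Z)), add(SZ, Z)), SSZ)
  [2] mul(add(add(SZ, Z), mul(add(SSZ, Z), add(SZ, Z))), SSZ)
  [3] mul(add(S(add(Z, Z)), mul(add(SSZ, Z), add(SZ, Z))), SSZ)
  [4] mul(S(add(add(Z, Z), mul(add(SSZ, Z), add(SZ, Z)))), SSZ)
  [5] add(SSZ, mul(add(add(Z, Z), mul(add(SSZ, Z), add(SZ, Z))), SSZ))
  [6] S(add(SZ, mul(add(add(Z, Z), mul(add(SSZ, Z), add(SZ, Z))), SSZ)))
  [7] S(S(add(Z, mul(add(add(Z, Z), mul(add(SSZ, Z), add(SZ, Z))), SSZ))))
  [8] S(S(mul(add(add(Z, Z), mul(add(SSZ, Z), add(SZ, Z))), SSZ)))
  [9] S(S(mul(add(Z, mul(add(SSZ, Z), add(SZ, Z))), SSZ)))
  [10] S(S(mul(mul(add(SSZ, Z), add(SZ, Z)), SSZ)))
  [11] S(S(mul(mul(S(add(SZ, Z)), add(SZ, Z)), SSZ)))
  [12] S(S(mul(add(add(SZ, Z), mul(add(SZ, Z), add(SZ, Z))), SSZ)))
  [13] S(S(mul(add(S(add(Z, Z)), mul(add(SZ, Z), add(SZ, Z))), SSZ)))
  [14] S(S(mul(S(add(add(Z, Z), mul(add(SZ, Z), add(SZ, Z)))), SSZ)))
  [15] S(S(add(SSZ, mul(add(add(Z, Z), mul(add(SZ, Z), add(SZ, Z))), SSZ))))
  [16] S(S(S(add(SZ, mul(add(add(Z, Z), mul(add(SZ, Z), add(SZ, Z))), SSZ)))))
  [17] S(S(S(S(add(Z, mul(add(add(Z, Z), mul(add(SZ, Z), add(SZ, Z))), SSZ))))))
  [18] S(S(S(S(mul(add(add(Z, Z), mul(add(SZ, Z), add(SZ, Z))), SSZ)))))
  [19] S(S(S(S(mul(add(Z, mul(add(SZ, Z), add(SZ, Z))), SSZ)))))
  [20] S(S(S(S(mul(mul(add(SZ, Z), add(SZ, Z)), SSZ)))))
  [21] S(S(S(S(mul(mul(S(add(Z, Z)), add(SZ, Z)), SSZ)))))
  [22] S(S(S(S(mul(add(add(SZ, Z), mul(add(Z, Z), add(SZ, Z))), SSZ)))))
  [23] S(S(S(S(mul(add(S(add(Z, Z)), mul(add(Z, Z), add(SZ, Z))), SSZ)))))
  [24] S(S(S(S(mul(S(add(add(Z, Z), mul(add(Z, Z), add(SZ, Z)))), SSZ)))))
  [25] S(S(S(S(add(SSZ, mul(add(add(Z, Z), mul(add(Z, Z), add(SZ, Z))), SSZ))))))
  [26] S(S(S(S(S(add(SZ, mul(add(add(Z, Z), mul(add(Z, Z), add(SZ, Z))), SSZ)))))))
  [27] S(S(S(S(S(S(add(Z, mul(add(add(Z, Z), mul(add(Z, Z), add(SZ, Z))), SSZ))))))))
  [28] S(S(S(S(S(S(mul(add(add(Z, Z), mul(add(Z, Z), add(SZ, Z))), SSZ)))))))
  [29] S(S(S(S(S(S(mul(add(Z, mul(add(Z, Z), add(SZ, Z))), SSZ)))))))
  [30] S(S(S(S(S(S(mul(mul(add(Z, Z), add(SZ, Z)), SSZ)))))))
  [31] S(S(S(S(S(S(mul(mul(Z, add(SZ, Z)), SSZ)))))))
  [32] S(S(S(S(S(S(mul(Z, SSZ)))))))
  [33] S^6(Z)

Answer: YES — reaches normal form S^6(Z) in 33 ≤ 33 steps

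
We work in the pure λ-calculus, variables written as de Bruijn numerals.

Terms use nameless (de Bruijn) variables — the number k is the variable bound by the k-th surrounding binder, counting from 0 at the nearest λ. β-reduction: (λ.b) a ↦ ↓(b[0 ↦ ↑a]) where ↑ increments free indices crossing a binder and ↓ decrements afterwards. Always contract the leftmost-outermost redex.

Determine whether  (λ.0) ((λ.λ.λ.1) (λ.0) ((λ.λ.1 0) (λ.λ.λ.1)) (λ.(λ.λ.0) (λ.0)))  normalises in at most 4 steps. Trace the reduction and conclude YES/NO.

Answer: NO — after 4 steps the term is (λ.λ.1 0) (λ.λ.λ.1), not yet normal

Working:
  start: (λ.0) ((λ.λ.λ.1) (λ.0) ((λ.λ.1 0) (λ.λ.λ.1)) (λ.(λ.λ.0) (λ.0)))
  [1] (λ.λ.λ.1) (λ.0) ((λ.λ.1 0) (λ.λ.λ.1)) (λ.(λ.λ.0) (λ.0))
  [2] (λ.λ.1) ((λ.λ.1 0) (λ.λ.λ.1)) (λ.(λ.λ.0) (λ.0))
  [3] (λ.(λ.λ.1 0) (λ.λ.λ.1)) (λ.(λ.λ.0) (λ.0))
  [4] (λ.λ.1 0) (λ.λ.λ.1)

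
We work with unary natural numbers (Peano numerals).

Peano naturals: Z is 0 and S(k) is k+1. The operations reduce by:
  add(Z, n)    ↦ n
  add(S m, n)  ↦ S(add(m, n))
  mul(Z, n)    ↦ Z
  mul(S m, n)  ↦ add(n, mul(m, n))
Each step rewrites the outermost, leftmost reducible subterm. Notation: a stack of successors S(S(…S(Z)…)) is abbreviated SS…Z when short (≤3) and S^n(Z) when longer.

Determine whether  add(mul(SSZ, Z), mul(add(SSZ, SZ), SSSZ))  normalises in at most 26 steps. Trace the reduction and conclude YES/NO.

  start: add(mul(SSZ, Z), mul(add(SSZ, SZ), SSSZ))
  [1] add(add(Z, mul(SZ, Z)), mul(add(SSZ, SZ), SSSZ))
  [2] add(mul(SZ, Z), mul(add(SSZ, SZ), SSSZ))
  [3] add(add(Z, mul(Z, Z)), mul(add(SSZ, SZ), SSSZ))
  [4] add(mul(Z, Z), mul(add(SSZ, SZ), SSSZ))
  [5] add(Z, mul(add(SSZ, SZ), SSSZ))
  [6] mul(add(SSZ, SZ), SSSZ)
  [7] mul(S(add(SZ, SZ)), SSSZ)
  [8] add(SSSZ, mul(add(SZ, SZ), SSSZ))
  [9] S(add(SSZ, mul(add(SZ, SZ), SSSZ)))
  [10] S(S(add(SZ, mul(add(SZ, SZ), SSSZ))))
  [11] S(S(S(add(Z, mul(add(SZ, SZ), SSSZ)))))
  [12] S(S(S(mul(add(SZ, SZ), SSSZ))))
  [13] S(S(S(mul(S(add(Z, SZ)), SSSZ))))
  [14] S(S(S(add(SSSZ, mul(add(Z, SZ), SSSZ)))))
  [15] S(S(S(S(add(SSZ, mul(add(Z, SZ), SSSZ))))))
  [16] S(S(S(S(S(add(SZ, mul(add(Z, SZ), SSSZ)))))))
  [17] S(S(S(S(S(S(add(Z, mul(add(Z, SZ), SSSZ))))))))
  [18] S(S(S(S(S(S(mul(add(Z, SZ), SSSZ)))))))
  [19] S(S(S(S(S(S(mul(SZ, SSSZ)))))))
  [20] S(S(S(S(S(S(add(SSSZ, mul(Z, SSSZ))))))))
  [21] S(S(S(S(S(S(S(add(SSZ, mul(Z, SSSZ)))))))))
  [22] S(S(S(S(S(S(S(S(add(SZ, mul(Z, SSSZ))))))))))
  [23] S(S(S(S(S(S(S(S(S(add(Z, mul(Z, SSSZ)))))))))))
  [24] S(S(S(S(S(S(S(S(S(mul(Z, SSSZ))))))))))
  [25] S^9(Z)

Answer: YES — reaches normal form S^9(Z) in 25 ≤ 26 steps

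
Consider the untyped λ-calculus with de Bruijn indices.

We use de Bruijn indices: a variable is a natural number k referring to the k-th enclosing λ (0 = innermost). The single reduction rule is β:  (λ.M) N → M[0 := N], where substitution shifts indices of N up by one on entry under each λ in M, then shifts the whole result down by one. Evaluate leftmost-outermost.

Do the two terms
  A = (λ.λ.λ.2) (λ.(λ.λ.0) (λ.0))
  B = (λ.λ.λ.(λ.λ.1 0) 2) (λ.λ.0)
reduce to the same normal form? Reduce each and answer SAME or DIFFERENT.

Answer: SAME — A ⇓ λ.λ.λ.λ.0, B ⇓ λ.λ.λ.λ.0

Derivation:
Term A:
  start: (λ.λ.λ.2) (λ.(λ.λ.0) (λ.0))
  [1] λ.λ.λ.(λ.λ.0) (λ.0)
  [2] λ.λ.λ.λ.0

Term B:
  start: (λ.λ.λ.(λ.λ.1 0) 2) (λ.λ.0)
  [1] λ.λ.(λ.λ.1 0) (λ.λ.0)
  [2] λ.λ.λ.(λ.λ.0) 0
  [3] λ.λ.λ.λ.0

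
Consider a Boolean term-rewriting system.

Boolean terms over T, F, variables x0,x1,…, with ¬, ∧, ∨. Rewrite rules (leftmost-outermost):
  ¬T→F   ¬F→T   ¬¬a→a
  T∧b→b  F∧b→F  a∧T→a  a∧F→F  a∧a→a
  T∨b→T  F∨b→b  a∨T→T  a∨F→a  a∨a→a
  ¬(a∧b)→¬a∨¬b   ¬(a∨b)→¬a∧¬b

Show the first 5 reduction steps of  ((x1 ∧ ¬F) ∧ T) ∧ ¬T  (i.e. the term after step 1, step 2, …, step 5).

Answer: after 5 steps: F

Working:
  start: ((x1 ∧ ¬F) ∧ T) ∧ ¬T
  step 1: (x1 ∧ ¬F) ∧ ¬T
  step 2: (x1 ∧ T) ∧ ¬T
  step 3: x1 ∧ ¬T
  step 4: x1 ∧ F
  step 5: F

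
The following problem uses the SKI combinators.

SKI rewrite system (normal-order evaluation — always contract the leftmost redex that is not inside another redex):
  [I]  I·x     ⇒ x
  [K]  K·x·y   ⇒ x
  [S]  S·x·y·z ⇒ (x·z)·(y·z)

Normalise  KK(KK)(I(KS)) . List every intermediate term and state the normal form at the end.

Answer: normal form = K(KS)  (in 2 steps)

Working:
  start: KK(KK)(I(KS))
  [1] K(I(KS))
  [2] K(KS)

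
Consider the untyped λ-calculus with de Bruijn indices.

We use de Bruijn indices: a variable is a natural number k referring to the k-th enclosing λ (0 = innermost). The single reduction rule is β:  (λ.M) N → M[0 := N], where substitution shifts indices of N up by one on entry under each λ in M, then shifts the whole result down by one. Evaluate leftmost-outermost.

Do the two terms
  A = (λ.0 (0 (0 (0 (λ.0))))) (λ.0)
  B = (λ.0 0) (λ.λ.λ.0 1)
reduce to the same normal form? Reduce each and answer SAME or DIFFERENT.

Term A:
  start: (λ.0 (0 (0 (0 (λ.0))))) (λ.0)
  →1  (λ.0) ((λ.0) ((λ.0) ((λ.0) (λ.0))))
  →2  (λ.0) ((λ.0) ((λ.0) (λ.0)))
  →3  (λ.0) ((λ.0) (λ.0))
  →4  (λ.0) (λ.0)
  →5  λ.0

Term B:
  start: (λ.0 0) (λ.λ.λ.0 1)
  →1  (λ.λ.λ.0 1) (λ.λ.λ.0 1)
  →2  λ.λ.0 1

Answer: DIFFERENT — A ⇓ λ.0, B ⇓ λ.λ.0 1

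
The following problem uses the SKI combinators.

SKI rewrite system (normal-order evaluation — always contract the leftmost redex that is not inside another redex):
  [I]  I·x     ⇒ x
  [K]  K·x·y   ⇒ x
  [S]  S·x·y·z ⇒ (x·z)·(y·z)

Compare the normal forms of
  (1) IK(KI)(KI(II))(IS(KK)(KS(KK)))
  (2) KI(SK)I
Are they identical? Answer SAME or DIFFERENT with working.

Term A:
  start: IK(KI)(KI(II))(IS(KK)(KS(KK)))
  →1  K(KI)(KI(II))(IS(KK)(KS(KK)))
  →2  KI(IS(KK)(KS(KK)))
  →3  I

Term B:
  start: KI(SK)I
  →1  II
  →2  I

Answer: SAME — A ⇓ I, B ⇓ I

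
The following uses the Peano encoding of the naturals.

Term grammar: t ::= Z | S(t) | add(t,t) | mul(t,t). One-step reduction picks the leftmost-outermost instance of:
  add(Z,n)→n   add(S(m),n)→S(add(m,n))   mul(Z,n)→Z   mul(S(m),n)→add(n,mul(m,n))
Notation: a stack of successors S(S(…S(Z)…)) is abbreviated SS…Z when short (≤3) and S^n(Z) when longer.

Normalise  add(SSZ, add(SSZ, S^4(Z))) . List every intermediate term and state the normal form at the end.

  start: add(SSZ, add(SSZ, S^4(Z)))
  [1] S(add(SZ, add(SSZ, S^4(Z))))
  [2] S(S(add(Z, add(SSZ, S^4(Z)))))
  [3] S(S(add(SSZ, S^4(Z))))
  [4] S(S(S(add(SZ, S^4(Z)))))
  [5] S(S(S(S(add(Z, S^4(Z))))))
  [6] S^8(Z)

Answer: normal form = S^8(Z)  (in 6 steps)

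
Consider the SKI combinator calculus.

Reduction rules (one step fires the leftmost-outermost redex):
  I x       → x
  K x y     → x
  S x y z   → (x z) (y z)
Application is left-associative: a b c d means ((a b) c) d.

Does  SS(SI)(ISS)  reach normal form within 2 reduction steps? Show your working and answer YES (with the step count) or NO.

Answer: NO — after 2 steps the term is S(SS)(SI(ISS)), not yet normal

Working:
  start: SS(SI)(ISS)
  [1] S(ISS)(SI(ISS))
  [2] S(SS)(SI(ISS))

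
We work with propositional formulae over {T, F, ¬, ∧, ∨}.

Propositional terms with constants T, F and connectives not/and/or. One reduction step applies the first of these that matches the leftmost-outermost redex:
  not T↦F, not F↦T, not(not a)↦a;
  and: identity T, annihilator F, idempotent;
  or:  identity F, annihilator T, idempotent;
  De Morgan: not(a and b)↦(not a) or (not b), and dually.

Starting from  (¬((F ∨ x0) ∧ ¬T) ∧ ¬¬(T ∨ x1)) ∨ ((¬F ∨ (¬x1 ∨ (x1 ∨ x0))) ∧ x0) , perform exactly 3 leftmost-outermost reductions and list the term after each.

  start: (¬((F ∨ x0) ∧ ¬T) ∧ ¬¬(T ∨ x1)) ∨ ((¬F ∨ (¬x1 ∨ (x1 ∨ x0))) ∧ x0)
  →1  ((¬(F ∨ x0) ∨ ¬¬T) ∧ ¬¬(T ∨ x1)) ∨ ((¬F ∨ (¬x1 ∨ (x1 ∨ x0))) ∧ x0)
  →2  (((¬F ∧ ¬x0) ∨ ¬¬T) ∧ ¬¬(T ∨ x1)) ∨ ((¬F ∨ (¬x1 ∨ (x1 ∨ x0))) ∧ x0)
  →3  (((T ∧ ¬x0) ∨ ¬¬T) ∧ ¬¬(T ∨ x1)) ∨ ((¬F ∨ (¬x1 ∨ (x1 ∨ x0))) ∧ x0)

Answer: after 3 steps: (((T ∧ ¬x0) ∨ ¬¬T) ∧ ¬¬(T ∨ x1)) ∨ ((¬F ∨ (¬x1 ∨ (x1 ∨ x0))) ∧ x0)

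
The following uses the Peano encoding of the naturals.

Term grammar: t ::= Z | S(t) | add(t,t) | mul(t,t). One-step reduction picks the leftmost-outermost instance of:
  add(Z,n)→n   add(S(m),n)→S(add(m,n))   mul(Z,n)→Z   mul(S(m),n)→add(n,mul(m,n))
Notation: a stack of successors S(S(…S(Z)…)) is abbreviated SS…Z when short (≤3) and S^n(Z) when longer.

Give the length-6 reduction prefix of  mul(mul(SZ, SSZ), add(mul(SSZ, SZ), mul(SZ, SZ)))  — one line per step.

  start: mul(mul(SZ, SSZ), add(mul(SSZ, SZ), mul(SZ, SZ)))
  [1] mul(add(SSZ, mul(Z, SSZ)), add(mul(SSZ, SZ), mul(SZ, SZ)))
  [2] mul(S(add(SZ, mul(Z, SSZ))), add(mul(SSZ, SZ), mul(SZ, SZ)))
  [3] add(add(mul(SSZ, SZ), mul(SZ, SZ)), mul(add(SZ, mul(Z, SSZ)), add(mul(SSZ, SZ), mul(SZ, SZ))))
  [4] add(add(add(SZ, mul(SZ, SZ)), mul(SZ, SZ)), mul(add(SZ, mul(Z, SSZ)), add(mul(SSZ, SZ), mul(SZ, SZ))))
  [5] add(add(S(add(Z, mul(SZ, SZ))), mul(SZ, SZ)), mul(add(SZ, mul(Z, SSZ)), add(mul(SSZ, SZ), mul(SZ, SZ))))
  [6] add(S(add(add(Z, mul(SZ, SZ)), mul(SZ, SZ))), mul(add(SZ, mul(Z, SSZ)), add(mul(SSZ, SZ), mul(SZ, SZ))))

Answer: after 6 steps: add(S(add(add(Z, mul(SZ, SZ)), mul(SZ, SZ))), mul(add(SZ, mul(Z, SSZ)), add(mul(SSZ, SZ), mul(SZ, SZ))))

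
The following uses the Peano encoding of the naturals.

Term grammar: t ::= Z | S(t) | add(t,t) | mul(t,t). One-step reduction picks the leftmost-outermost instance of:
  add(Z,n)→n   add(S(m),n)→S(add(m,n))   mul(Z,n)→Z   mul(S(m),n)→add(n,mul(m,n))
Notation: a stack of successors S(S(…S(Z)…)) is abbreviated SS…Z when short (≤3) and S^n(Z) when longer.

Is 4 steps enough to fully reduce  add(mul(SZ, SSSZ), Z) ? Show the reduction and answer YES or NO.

  start: add(mul(SZ, SSSZ), Z)
  step 1: add(add(SSSZ, mul(Z, SSSZ)), Z)
  step 2: add(S(add(SSZ, mul(Z, SSSZ))), Z)
  step 3: S(add(add(SSZ, mul(Z, SSSZ)), Z))
  step 4: S(add(S(add(SZ, mul(Z, SSSZ))), Z))

Answer: NO — after 4 steps the term is S(add(S(add(SZ, mul(Z, SSSZ))), Z)), not yet normal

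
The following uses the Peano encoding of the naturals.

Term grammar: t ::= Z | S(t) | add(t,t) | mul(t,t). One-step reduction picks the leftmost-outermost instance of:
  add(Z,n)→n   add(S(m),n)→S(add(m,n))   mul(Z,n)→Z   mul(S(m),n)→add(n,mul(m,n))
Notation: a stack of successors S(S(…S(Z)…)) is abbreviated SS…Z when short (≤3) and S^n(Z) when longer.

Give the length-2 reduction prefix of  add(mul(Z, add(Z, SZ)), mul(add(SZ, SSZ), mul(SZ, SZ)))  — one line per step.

  start: add(mul(Z, add(Z, SZ)), mul(add(SZ, SSZ), mul(SZ, SZ)))
  →1  add(Z, mul(add(SZ, SSZ), mul(SZ, SZ)))
  →2  mul(add(SZ, SSZ), mul(SZ, SZ))

Answer: after 2 steps: mul(add(SZ, SSZ), mul(SZ, SZ))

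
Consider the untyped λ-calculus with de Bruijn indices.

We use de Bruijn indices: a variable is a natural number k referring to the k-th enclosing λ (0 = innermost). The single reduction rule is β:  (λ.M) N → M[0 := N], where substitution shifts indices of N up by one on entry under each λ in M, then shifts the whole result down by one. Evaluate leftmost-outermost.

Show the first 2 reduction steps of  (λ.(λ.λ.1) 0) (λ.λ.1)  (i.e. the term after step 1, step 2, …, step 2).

  start: (λ.(λ.λ.1) 0) (λ.λ.1)
  [1] (λ.λ.1) (λ.λ.1)
  [2] λ.λ.λ.1

Answer: after 2 steps: λ.λ.λ.1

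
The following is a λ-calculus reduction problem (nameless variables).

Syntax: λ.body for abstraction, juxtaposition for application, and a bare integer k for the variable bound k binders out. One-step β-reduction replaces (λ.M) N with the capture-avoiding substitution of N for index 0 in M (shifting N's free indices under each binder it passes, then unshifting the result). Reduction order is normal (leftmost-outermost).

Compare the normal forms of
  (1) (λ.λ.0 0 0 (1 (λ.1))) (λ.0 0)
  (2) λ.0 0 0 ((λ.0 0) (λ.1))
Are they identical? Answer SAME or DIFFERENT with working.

Answer: SAME — A ⇓ λ.0 0 0 0, B ⇓ λ.0 0 0 0

Derivation:
Term A:
  start: (λ.λ.0 0 0 (1 (λ.1))) (λ.0 0)
  [1] λ.0 0 0 ((λ.0 0) (λ.1))
  [2] λ.0 0 0 ((λ.1) (λ.1))
  [3] λ.0 0 0 0

Term B:
  start: λ.0 0 0 ((λ.0 0) (λ.1))
  [1] λ.0 0 0 ((λ.1) (λ.1))
  [2] λ.0 0 0 0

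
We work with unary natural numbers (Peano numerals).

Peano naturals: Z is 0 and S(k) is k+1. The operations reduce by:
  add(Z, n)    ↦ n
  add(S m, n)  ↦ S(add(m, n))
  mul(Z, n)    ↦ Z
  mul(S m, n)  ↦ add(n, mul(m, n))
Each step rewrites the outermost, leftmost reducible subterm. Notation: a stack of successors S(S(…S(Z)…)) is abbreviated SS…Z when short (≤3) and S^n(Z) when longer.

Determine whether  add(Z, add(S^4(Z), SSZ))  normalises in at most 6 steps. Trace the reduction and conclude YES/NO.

  start: add(Z, add(S^4(Z), SSZ))
  [1] add(S^4(Z), SSZ)
  [2] S(add(SSSZ, SSZ))
  [3] S(S(add(SSZ, SSZ)))
  [4] S(S(S(add(SZ, SSZ))))
  [5] S(S(S(S(add(Z, SSZ)))))
  [6] S^6(Z)

Answer: YES — reaches normal form S^6(Z) in 6 ≤ 6 steps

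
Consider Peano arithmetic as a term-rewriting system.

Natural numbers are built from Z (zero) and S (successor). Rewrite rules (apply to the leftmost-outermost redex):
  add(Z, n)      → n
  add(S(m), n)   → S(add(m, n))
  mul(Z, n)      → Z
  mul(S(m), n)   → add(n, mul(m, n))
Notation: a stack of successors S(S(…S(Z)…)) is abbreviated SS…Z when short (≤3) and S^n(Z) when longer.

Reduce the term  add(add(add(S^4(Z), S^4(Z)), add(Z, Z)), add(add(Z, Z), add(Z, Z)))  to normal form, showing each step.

  start: add(add(add(S^4(Z), S^4(Z)), add(Z, Z)), add(add(Z, Z), add(Z, Z)))
  step 1: add(add(S(add(SSSZ, S^4(Z))), add(Z, Z)), add(add(Z, Z), add(Z, Z)))
  step 2: add(S(add(add(SSSZ, S^4(Z)), add(Z, Z))), add(add(Z, Z), add(Z, Z)))
  step 3: S(add(add(add(SSSZ, S^4(Z)), add(Z, Z)), add(add(Z, Z), add(Z, Z))))
  step 4: S(add(add(S(add(SSZ, S^4(Z))), add(Z, Z)), add(add(Z, Z), add(Z, Z))))
  step 5: S(add(S(add(add(SSZ, S^4(Z)), add(Z, Z))), add(add(Z, Z), add(Z, Z))))
  step 6: S(S(add(add(add(SSZ, S^4(Z)), add(Z, Z)), add(add(Z, Z), add(Z, Z)))))
  step 7: S(S(add(add(S(add(SZ, S^4(Z))), add(Z, Z)), add(add(Z, Z), add(Z, Z)))))
  step 8: S(S(add(S(add(add(SZ, S^4(Z)), add(Z, Z))), add(add(Z, Z), add(Z, Z)))))
  step 9: S(S(S(add(add(add(SZ, S^4(Z)), add(Z, Z)), add(add(Z, Z), add(Z, Z))))))
  step 10: S(S(S(add(add(S(add(Z, S^4(Z))), add(Z, Z)), add(add(Z, Z), add(Z, Z))))))
  step 11: S(S(S(add(S(add(add(Z, S^4(Z)), add(Z, Z))), add(add(Z, Z), add(Z, Z))))))
  step 12: S(S(S(S(add(add(add(Z, S^4(Z)), add(Z, Z)), add(add(Z, Z), add(Z, Z)))))))
  step 13: S(S(S(S(add(add(S^4(Z), add(Z, Z)), add(add(Z, Z), add(Z, Z)))))))
  step 14: S(S(S(S(add(S(add(SSSZ, add(Z, Z))), add(add(Z, Z), add(Z, Z)))))))
  step 15: S(S(S(S(S(add(add(SSSZ, add(Z, Z)), add(add(Z, Z), add(Z, Z))))))))
  step 16: S(S(S(S(S(add(S(add(SSZ, add(Z, Z))), add(add(Z, Z), add(Z, Z))))))))
  step 17: S(S(S(S(S(S(add(add(SSZ, add(Z, Z)), add(add(Z, Z), add(Z, Z)))))))))
  step 18: S(S(S(S(S(S(add(S(add(SZ, add(Z, Z))), add(add(Z, Z), add(Z, Z)))))))))
  step 19: S(S(S(S(S(S(S(add(add(SZ, add(Z, Z)), add(add(Z, Z), add(Z, Z))))))))))
  step 20: S(S(S(S(S(S(S(add(S(add(Z, add(Z, Z))), add(add(Z, Z), add(Z, Z))))))))))
  step 21: S(S(S(S(S(S(S(S(add(add(Z, add(Z, Z)), add(add(Z, Z), add(Z, Z)))))))))))
  step 22: S(S(S(S(S(S(S(S(add(add(Z, Z), add(add(Z, Z), add(Z, Z)))))))))))
  step 23: S(S(S(S(S(S(S(S(add(Z, add(add(Z, Z), add(Z, Z)))))))))))
  step 24: S(S(S(S(S(S(S(S(add(add(Z, Z), add(Z, Z))))))))))
  step 25: S(S(S(S(S(S(S(S(add(Z, add(Z, Z))))))))))
  step 26: S(S(S(S(S(S(S(S(add(Z, Z)))))))))
  step 27: S^8(Z)

Answer: normal form = S^8(Z)  (in 27 steps)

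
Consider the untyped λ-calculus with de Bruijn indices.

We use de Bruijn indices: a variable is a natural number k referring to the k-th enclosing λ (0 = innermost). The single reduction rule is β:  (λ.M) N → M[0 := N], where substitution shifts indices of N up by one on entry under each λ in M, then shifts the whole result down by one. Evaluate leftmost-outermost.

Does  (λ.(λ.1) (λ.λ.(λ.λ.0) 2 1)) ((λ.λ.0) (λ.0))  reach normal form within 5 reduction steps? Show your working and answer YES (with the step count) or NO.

  start: (λ.(λ.1) (λ.λ.(λ.λ.0) 2 1)) ((λ.λ.0) (λ.0))
  step 1: (λ.(λ.λ.0) (λ.0)) (λ.λ.(λ.λ.0) ((λ.λ.0) (λ.0)) 1)
  step 2: (λ.λ.0) (λ.0)
  step 3: λ.0

Answer: YES — reaches normal form λ.0 in 3 ≤ 5 steps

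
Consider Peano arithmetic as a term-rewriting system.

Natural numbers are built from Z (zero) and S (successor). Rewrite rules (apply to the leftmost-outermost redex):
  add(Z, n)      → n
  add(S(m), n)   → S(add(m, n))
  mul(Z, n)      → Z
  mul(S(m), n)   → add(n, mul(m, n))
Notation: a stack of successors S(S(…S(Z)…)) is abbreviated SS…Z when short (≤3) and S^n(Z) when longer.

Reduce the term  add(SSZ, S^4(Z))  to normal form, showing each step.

  start: add(SSZ, S^4(Z))
  step 1: S(add(SZ, S^4(Z)))
  step 2: S(S(add(Z, S^4(Z))))
  step 3: S^6(Z)

Answer: normal form = S^6(Z)  (in 3 steps)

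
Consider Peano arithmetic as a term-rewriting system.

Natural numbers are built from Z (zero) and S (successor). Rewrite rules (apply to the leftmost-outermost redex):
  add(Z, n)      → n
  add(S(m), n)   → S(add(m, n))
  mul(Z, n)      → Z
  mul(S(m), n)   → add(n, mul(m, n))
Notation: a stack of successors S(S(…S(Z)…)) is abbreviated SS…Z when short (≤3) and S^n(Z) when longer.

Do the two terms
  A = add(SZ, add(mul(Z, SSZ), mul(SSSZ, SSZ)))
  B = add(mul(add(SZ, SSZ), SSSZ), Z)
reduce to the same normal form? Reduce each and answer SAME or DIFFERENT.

Term A:
  start: add(SZ, add(mul(Z, SSZ), mul(SSSZ, SSZ)))
  →1  S(add(Z, add(mul(Z, SSZ), mul(SSSZ, SSZ))))
  →2  S(add(mul(Z, SSZ), mul(SSSZ, SSZ)))
  →3  S(add(Z, mul(SSSZ, SSZ)))
  →4  S(mul(SSSZ, SSZ))
  →5  S(add(SSZ, mul(SSZ, SSZ)))
  →6  S(S(add(SZ, mul(SSZ, SSZ))))
  →7  S(S(S(add(Z, mul(SSZ, SSZ)))))
  →8  S(S(S(mul(SSZ, SSZ))))
  →9  S(S(S(add(SSZ, mul(SZ, SSZ)))))
  →10  S(S(S(S(add(SZ, mul(SZ, SSZ))))))
  →11  S(S(S(S(S(add(Z, mul(SZ, SSZ)))))))
  →12  S(S(S(S(S(mul(SZ, SSZ))))))
  →13  S(S(S(S(S(add(SSZ, mul(Z, SSZ)))))))
  →14  S(S(S(S(S(S(add(SZ, mul(Z, SSZ))))))))
  →15  S(S(S(S(S(S(S(add(Z, mul(Z, SSZ)))))))))
  →16  S(S(S(S(S(S(S(mul(Z, SSZ))))))))
  →17  S^7(Z)

Term B:
  start: add(mul(add(SZ, SSZ), SSSZ), Z)
  →1  add(mul(S(add(Z, SSZ)), SSSZ), Z)
  →2  add(add(SSSZ, mul(add(Z, SSZ), SSSZ)), Z)
  →3  add(S(add(SSZ, mul(add(Z, SSZ), SSSZ))), Z)
  →4  S(add(add(SSZ, mul(add(Z, SSZ), SSSZ)), Z))
  →5  S(add(S(add(SZ, mul(add(Z, SSZ), SSSZ))), Z))
  →6  S(S(add(add(SZ, mul(add(Z, SSZ), SSSZ)), Z)))
  →7  S(S(add(S(add(Z, mul(add(Z, SSZ), SSSZ))), Z)))
  →8  S(S(S(add(add(Z, mul(add(Z, SSZ), SSSZ)), Z))))
  →9  S(S(S(add(mul(add(Z, SSZ), SSSZ), Z))))
  →10  S(S(S(add(mul(SSZ, SSSZ), Z))))
  →11  S(S(S(add(add(SSSZ, mul(SZ, SSSZ)), Z))))
  →12  S(S(S(add(S(add(SSZ, mul(SZ, SSSZ))), Z))))
  →13  S(S(S(S(add(add(SSZ, mul(SZ, SSSZ)), Z)))))
  →14  S(S(S(S(add(S(add(SZ, mul(SZ, SSSZ))), Z)))))
  →15  S(S(S(S(S(add(add(SZ, mul(SZ, SSSZ)), Z))))))
  →16  S(S(S(S(S(add(S(add(Z, mul(SZ, SSSZ))), Z))))))
  →17  S(S(S(S(S(S(add(add(Z, mul(SZ, SSSZ)), Z)))))))
  →18  S(S(S(S(S(S(add(mul(SZ, SSSZ), Z)))))))
  →19  S(S(S(S(S(S(add(add(SSSZ, mul(Z, SSSZ)), Z)))))))
  →20  S(S(S(S(S(S(add(S(add(SSZ, mul(Z, SSSZ))), Z)))))))
  →21  S(S(S(S(S(S(S(add(add(SSZ, mul(Z, SSSZ)), Z))))))))
  →22  S(S(S(S(S(S(S(add(S(add(SZ, mul(Z, SSSZ))), Z))))))))
  →23  S(S(S(S(S(S(S(S(add(add(SZ, mul(Z, SSSZ)), Z)))))))))
  →24  S(S(S(S(S(S(S(S(add(S(add(Z, mul(Z, SSSZ))), Z)))))))))
  →25  S(S(S(S(S(S(S(S(S(add(add(Z, mul(Z, SSSZ)), Z))))))))))
  →26  S(S(S(S(S(S(S(S(S(add(mul(Z, SSSZ), Z))))))))))
  →27  S(S(S(S(S(S(S(S(S(add(Z, Z))))))))))
  →28  S^9(Z)

Answer: DIFFERENT — A ⇓ S^7(Z), B ⇓ S^9(Z)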